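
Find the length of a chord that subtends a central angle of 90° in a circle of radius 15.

Chord = 2(15) sin(45°) = 15*sqrt(2)

15*sqrt(2)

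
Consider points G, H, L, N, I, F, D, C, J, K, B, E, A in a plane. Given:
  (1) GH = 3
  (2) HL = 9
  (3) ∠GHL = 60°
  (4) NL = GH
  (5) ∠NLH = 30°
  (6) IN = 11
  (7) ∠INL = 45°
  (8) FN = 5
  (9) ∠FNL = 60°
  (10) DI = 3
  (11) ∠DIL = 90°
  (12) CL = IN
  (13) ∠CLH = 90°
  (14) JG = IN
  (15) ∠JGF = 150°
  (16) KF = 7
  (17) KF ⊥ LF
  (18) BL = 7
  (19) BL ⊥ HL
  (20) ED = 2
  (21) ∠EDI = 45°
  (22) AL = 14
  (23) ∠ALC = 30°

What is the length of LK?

From the given relations: NL = GH = 3.
Step 1: By the law of cosines on triangle LNF: LF² = 3² + 5² − 2·3·5·cos(60°) = 19, so LF = √19.
Step 2: By the law of cosines on triangle LFK: LK² = √19² + 7² − 2·√19·7·cos(90°) = 68, so LK = 2·√17.

Therefore, the length of LK = 2·√17.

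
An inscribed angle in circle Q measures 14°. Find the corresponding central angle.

The inscribed angle theorem states that a central angle is always twice any inscribed angle that subtends the same arc.
Since the inscribed angle is 14°, the central angle = 2 × 14° = 28°.

28°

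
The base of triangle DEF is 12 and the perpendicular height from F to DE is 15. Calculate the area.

A triangle's area is half the area of a rectangle with the same base and height.
Area = (1/2) * 12 * 15 = 90.

90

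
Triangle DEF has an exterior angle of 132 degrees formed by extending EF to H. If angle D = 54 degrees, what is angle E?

The exterior angle theorem states that an exterior angle equals the sum of the two non-adjacent interior angles.
So 132 = 54 + angle E, which gives angle E = 132 - 54 = 78 degrees.

78 degrees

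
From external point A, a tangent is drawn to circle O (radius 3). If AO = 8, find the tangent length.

The tangent, radius, and line from the external point to the center form a right triangle.
The right angle is where the tangent meets the radius.
By the Pythagorean theorem: tangent² + 3² = 8²
tangent² = 64 - 9 = 55
tangent = sqrt(55)

sqrt(55)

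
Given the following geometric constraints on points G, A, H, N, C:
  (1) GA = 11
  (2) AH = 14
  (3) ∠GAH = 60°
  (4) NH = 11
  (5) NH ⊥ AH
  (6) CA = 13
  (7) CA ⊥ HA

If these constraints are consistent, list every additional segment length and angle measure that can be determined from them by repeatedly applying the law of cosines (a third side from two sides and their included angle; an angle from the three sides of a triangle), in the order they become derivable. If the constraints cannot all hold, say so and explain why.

The constraints are consistent. Derivable facts, in order:
After 1 step:
- AN ≈ 17.8
- GH = √163
- HC ≈ 19.1
After 2 steps:
- ∠ACH = 47.12°
- ∠AGH = 71.74°
- ∠AHC = 42.88°
- ∠AHG = 48.26°
- ∠ANH = 51.84°
- ∠HAN = 38.16°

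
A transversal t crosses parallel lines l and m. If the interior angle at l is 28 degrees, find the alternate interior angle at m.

Alternate interior angles formed by parallel lines and a transversal are equal.
The given angle is 28 degrees.
The alternate interior angle = 28 degrees.

28 degrees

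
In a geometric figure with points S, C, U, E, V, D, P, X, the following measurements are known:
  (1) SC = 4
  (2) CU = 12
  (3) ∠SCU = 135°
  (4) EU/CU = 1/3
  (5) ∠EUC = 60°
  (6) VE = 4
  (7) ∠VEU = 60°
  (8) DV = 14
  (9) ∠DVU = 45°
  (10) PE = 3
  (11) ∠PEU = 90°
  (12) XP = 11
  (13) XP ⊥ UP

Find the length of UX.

From the given relations: EU = 1/3·CU = 1/3·12 = 4.
Step 1: By the law of cosines on triangle UEP: UP² = 4² + 3² − 2·4·3·cos(90°) = 25, so UP = 5.
Step 2: By the law of cosines on triangle UPX: UX² = 5² + 11² − 2·5·11·cos(90°) = 146, so UX = √146.

Therefore, the length of UX = √146.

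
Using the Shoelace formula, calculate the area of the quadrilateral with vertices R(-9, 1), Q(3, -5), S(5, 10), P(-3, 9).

Using the Shoelace formula for a quadrilateral (vertices in order):
Area = (1/2)|sum of (x_i * y_(i+1) - x_(i+1) * y_i)|
Terms: (-9*-5 - 3*1) = 42, (3*10 - 5*-5) = 55, (5*9 - -3*10) = 75, (-3*1 - -9*9) = 78
Sum = 250
Area = (1/2)(250) = 125

125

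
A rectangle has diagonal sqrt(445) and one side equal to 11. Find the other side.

Using the Pythagorean theorem: d^2 = a^2 + b^2
b^2 = d^2 - a^2
b^2 = 445 - 121
b^2 = 324
b = sqrt(324) = 18

18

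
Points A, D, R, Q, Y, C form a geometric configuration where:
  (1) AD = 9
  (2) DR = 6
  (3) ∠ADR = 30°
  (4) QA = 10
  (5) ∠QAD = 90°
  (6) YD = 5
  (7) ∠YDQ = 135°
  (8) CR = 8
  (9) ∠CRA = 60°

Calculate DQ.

Step 1: By the law of cosines on triangle DAQ: DQ² = 9² + 10² − 2·9·10·cos(90°) = 181, so DQ = √181.

Therefore, the length of DQ = √181.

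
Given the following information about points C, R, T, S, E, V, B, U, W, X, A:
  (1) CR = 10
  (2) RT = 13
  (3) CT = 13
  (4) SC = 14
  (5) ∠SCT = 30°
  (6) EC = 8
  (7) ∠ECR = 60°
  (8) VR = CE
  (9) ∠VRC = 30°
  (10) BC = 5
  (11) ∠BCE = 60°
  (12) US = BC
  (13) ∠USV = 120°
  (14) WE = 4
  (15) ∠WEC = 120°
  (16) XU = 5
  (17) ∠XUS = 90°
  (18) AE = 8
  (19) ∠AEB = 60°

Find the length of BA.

Step 1: By the law of cosines on triangle BCE: BE² = 5² + 8² − 2·5·8·cos(60°) = 49, so BE = 7.
Step 2: By the law of cosines on triangle BEA: BA² = 7² + 8² − 2·7·8·cos(60°) = 57, so BA = √57.

Therefore, the length of BA = √57.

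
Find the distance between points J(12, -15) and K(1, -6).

d = sqrt((-11)^2 + (9)^2) = sqrt(202)

sqrt(202)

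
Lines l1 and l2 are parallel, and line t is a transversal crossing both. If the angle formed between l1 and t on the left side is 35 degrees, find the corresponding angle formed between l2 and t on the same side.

Corresponding angles are equal: 35 degrees.

35 degrees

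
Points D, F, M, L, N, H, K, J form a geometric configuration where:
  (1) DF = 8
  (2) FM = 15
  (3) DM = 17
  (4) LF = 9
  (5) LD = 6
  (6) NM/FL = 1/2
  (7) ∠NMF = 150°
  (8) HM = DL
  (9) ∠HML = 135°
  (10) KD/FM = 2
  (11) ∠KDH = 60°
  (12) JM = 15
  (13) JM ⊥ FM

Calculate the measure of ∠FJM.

Step 1: By the law of cosines on triangle JMF: JF² = 15² + 15² − 2·15·15·cos(90°) = 450, so JF = 15·√2.
Step 2: By the inverse law of cosines on triangle FJM: cos(∠FJM) = ((15·√2)² + 15² − 15²) / (2·15·√2·15) = 450/636.4 = 0.7071, so ∠FJM = 45°.

Therefore, the measure of angle ∠FJM = 45°.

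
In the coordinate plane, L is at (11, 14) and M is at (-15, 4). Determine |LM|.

The horizontal distance is |-15 - 11| = 26 and the vertical distance is |4 - 14| = 10.
By the Pythagorean theorem, d = sqrt(26^2 + 10^2) = sqrt(776) = 2*sqrt(194).

2*sqrt(194)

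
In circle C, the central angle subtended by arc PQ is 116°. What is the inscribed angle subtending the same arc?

Inscribed angle = 116° / 2 = 58° (inscribed angle theorem).

58°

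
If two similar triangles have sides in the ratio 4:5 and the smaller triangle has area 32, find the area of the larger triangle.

The ratio of areas of similar triangles = (side ratio)^2.
Side ratio = 4:5, so area ratio = 16:25.
Area of the larger triangle / Area of the smaller triangle = 25/16
Area of the larger triangle = 32 * 25/16 = 50

50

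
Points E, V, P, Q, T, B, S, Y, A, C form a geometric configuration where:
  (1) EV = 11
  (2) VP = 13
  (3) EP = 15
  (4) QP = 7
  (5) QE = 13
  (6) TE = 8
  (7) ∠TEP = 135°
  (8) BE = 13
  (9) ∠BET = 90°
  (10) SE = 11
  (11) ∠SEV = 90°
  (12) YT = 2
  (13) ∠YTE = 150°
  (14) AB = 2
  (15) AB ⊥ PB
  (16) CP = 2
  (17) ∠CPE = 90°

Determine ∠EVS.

Step 1: By the law of cosines on triangle VES: VS² = 11² + 11² − 2·11·11·cos(90°) = 242, so VS = 11·√2.
Step 2: By the inverse law of cosines on triangle EVS: cos(∠EVS) = (11² + (11·√2)² − 11²) / (2·11·11·√2) = 242/342.24 = 0.7071, so ∠EVS = 45°.

Therefore, the measure of angle ∠EVS = 45°.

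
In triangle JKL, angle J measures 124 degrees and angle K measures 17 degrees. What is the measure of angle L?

angle L = 180 - 124 - 17 = 39 degrees.

39 degrees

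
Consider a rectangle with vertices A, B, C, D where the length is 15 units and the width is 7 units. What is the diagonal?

d = sqrt(15^2 + 7^2) = sqrt(274)

sqrt(274)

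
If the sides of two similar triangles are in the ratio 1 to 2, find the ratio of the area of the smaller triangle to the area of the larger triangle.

Area scales with the square of linear dimensions. If every length is multiplied by 1/2, then the area is multiplied by (1/2)^2 = 1/4.
The area ratio is 1:4.

1:4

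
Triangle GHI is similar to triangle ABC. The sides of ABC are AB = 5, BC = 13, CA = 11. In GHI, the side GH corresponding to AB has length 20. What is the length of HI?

Similar triangles have proportional sides. Setting up the proportion:
GH / AB = HI / BC
20 / 5 = HI / 13
HI = 13 * 20 / 5 = 52.

52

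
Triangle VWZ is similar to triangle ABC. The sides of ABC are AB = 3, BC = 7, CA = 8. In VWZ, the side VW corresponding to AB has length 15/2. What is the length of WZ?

Similar triangles have proportional sides. Setting up the proportion:
VW / AB = WZ / BC
15/2 / 3 = WZ / 7
WZ = 7 * 15/2 / 3 = 35/2.

35/2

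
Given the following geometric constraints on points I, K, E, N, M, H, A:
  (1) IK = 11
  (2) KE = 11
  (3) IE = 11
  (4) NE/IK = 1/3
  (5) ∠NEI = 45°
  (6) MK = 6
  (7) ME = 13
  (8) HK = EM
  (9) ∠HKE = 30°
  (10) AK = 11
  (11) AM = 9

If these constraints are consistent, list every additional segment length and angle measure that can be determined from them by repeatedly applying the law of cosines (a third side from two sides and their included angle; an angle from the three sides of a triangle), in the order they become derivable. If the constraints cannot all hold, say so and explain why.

The constraints are consistent. Derivable facts, in order:
After 1 step:
- EH ≈ 6.51
- IN ≈ 8.8
- ∠AKM = 54.85°
- ∠AMK = 92.12°
- ∠EIK = 60°
- ∠EKI = 60°
- ∠EKM = 95.22°
- ∠EMK = 57.42°
- ∠IEK = 60°
- ∠KAM = 33.03°
- ∠KEM = 27.36°
After 2 steps:
- ∠EHK = 57.72°
- ∠EIN = 17.14°
- ∠ENI = 117.86°
- ∠HEK = 92.28°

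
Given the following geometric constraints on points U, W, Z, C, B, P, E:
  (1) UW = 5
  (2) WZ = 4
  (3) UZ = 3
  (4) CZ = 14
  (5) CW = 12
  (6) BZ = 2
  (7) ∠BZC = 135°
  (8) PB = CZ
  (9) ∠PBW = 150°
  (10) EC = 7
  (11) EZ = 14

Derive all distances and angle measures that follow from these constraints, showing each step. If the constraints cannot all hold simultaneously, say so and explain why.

The constraints are consistent.

From the given relations:
  PB = CZ = 14

Step 1: From CZ = 14, ZB = 2, and ∠CZB = 135°, by the law of cosines:
  CB² = CZ² + ZB² - 2·CZ·ZB·cos(135°) = 196 + 4 + 39.6 = 239.6
  CB ≈ 15.48

Step 2: From UW = 5, UZ = 3, WZ = 4, by the inverse law of cosines:
  cos(∠WUZ) = (UW² + UZ² - WZ²) / (2·UW·UZ)
  ∠WUZ = 53.13°

Step 3: From WC = 12, WZ = 4, CZ = 14, by the inverse law of cosines:
  cos(∠CWZ) = (WC² + WZ² - CZ²) / (2·WC·WZ)
  ∠CWZ = 112.02°

Step 4: From WU = 5, WZ = 4, UZ = 3, by the inverse law of cosines:
  cos(∠UWZ) = (WU² + WZ² - UZ²) / (2·WU·WZ)
  ∠UWZ = 36.87°

Step 5: From ZC = 14, ZE = 14, CE = 7, by the inverse law of cosines:
  cos(∠CZE) = (ZC² + ZE² - CE²) / (2·ZC·ZE)
  ∠CZE = 28.96°

Step 6: From ZC = 14, ZW = 4, CW = 12, by the inverse law of cosines:
  cos(∠CZW) = (ZC² + ZW² - CW²) / (2·ZC·ZW)
  ∠CZW = 52.62°

Step 7: From ZU = 3, ZW = 4, UW = 5, by the inverse law of cosines:
  cos(∠UZW) = (ZU² + ZW² - UW²) / (2·ZU·ZW)
  ∠UZW = 90°

Step 8: From CE = 7, CZ = 14, EZ = 14, by the inverse law of cosines:
  cos(∠ECZ) = (CE² + CZ² - EZ²) / (2·CE·CZ)
  ∠ECZ = 75.52°

Step 9: From CW = 12, CZ = 14, WZ = 4, by the inverse law of cosines:
  cos(∠WCZ) = (CW² + CZ² - WZ²) / (2·CW·CZ)
  ∠WCZ = 15.36°

Step 10: From EC = 7, EZ = 14, CZ = 14, by the inverse law of cosines:
  cos(∠CEZ) = (EC² + EZ² - CZ²) / (2·EC·EZ)
  ∠CEZ = 75.52°

Step 11: From CB = 15.48, CZ = 14, BZ = 2, by the inverse law of cosines:
  cos(∠BCZ) = (CB² + CZ² - BZ²) / (2·CB·CZ)
  ∠BCZ = 5.24°

Step 12: From BC = 15.48, BZ = 2, CZ = 14, by the inverse law of cosines:
  cos(∠CBZ) = (BC² + BZ² - CZ²) / (2·BC·BZ)
  ∠CBZ = 39.76°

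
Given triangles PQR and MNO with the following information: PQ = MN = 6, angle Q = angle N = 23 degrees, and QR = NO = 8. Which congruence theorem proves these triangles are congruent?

The given information matches SAS: Two pairs of corresponding sides and the included angle are equal (Side-Angle-Side).

SAS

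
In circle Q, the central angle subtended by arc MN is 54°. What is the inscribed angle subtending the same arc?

Inscribed angle = 54° / 2 = 27° (inscribed angle theorem).

27°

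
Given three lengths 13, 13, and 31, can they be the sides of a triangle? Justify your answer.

Check the triangle inequality: 13 + 13 = 26 ≤ 31.
Since the sum of two sides does not exceed the third, no triangle can be formed.

No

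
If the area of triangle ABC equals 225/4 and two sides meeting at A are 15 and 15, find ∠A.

From the SAS area formula Area = (1/2)ab sin(C), rearranging gives sin(C) = 2*Area/(ab).
sin(C) = 2 * 225/4 / (225) = 1/2.
Therefore C = arcsin(1/2) = 30°.
Since sin(180° - C) = sin(C), the obtuse angle 150° gives the same area, so C = 30° or C = 150°.

30° or 150°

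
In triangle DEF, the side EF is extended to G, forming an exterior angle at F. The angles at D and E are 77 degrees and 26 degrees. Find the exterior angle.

By the exterior angle theorem, an exterior angle of a triangle equals the sum of the two remote interior angles.
Exterior angle = angle D + angle E
Exterior angle = 77 + 26 = 103 degrees

103 degrees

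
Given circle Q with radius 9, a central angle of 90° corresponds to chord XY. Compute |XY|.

Chord = 2(9) sin(45°) = 9*sqrt(2)

9*sqrt(2)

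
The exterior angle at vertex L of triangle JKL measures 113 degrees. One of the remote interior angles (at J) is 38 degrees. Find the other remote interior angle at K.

By the exterior angle theorem: exterior angle = sum of remote interior angles.
113 = 38 + angle K
angle K = 113 - 38 = 75 degrees

75 degrees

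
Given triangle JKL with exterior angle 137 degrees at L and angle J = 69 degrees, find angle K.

angle K = 137 - 69 = 68 degrees (exterior angle theorem).

68 degrees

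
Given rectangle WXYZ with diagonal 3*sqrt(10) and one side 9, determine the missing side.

Using the Pythagorean theorem: d^2 = a^2 + b^2
b^2 = d^2 - a^2
b^2 = 90 - 81
b^2 = 9
b = sqrt(9) = 3

3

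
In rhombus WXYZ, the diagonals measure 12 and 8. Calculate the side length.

Half-diagonals are 6 and 4. side = sqrt(6^2 + 4^2) = sqrt(52) = 2*sqrt(13)

2*sqrt(13)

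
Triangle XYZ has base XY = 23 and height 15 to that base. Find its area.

A triangle's area is half the area of a rectangle with the same base and height.
Area = (1/2) * 23 * 15 = 345/2.

345/2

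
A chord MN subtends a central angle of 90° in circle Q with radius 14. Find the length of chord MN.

Chord = 2(14) sin(45°) = 14*sqrt(2)

14*sqrt(2)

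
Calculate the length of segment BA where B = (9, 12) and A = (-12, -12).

d = sqrt((-12 - 9)^2 + (-12 - 12)^2)
d = sqrt(-21^2 + -24^2)
d = sqrt(441 + 576)
d = sqrt(1017) = 3*sqrt(113)

3*sqrt(113)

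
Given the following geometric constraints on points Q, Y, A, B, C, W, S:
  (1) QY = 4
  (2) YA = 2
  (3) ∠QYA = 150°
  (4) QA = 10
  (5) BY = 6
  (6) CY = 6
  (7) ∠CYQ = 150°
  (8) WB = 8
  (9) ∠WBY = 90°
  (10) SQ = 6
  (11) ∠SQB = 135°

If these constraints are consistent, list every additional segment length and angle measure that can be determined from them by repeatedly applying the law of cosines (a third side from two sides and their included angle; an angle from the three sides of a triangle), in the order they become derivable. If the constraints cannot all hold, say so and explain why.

These constraints are not satisfiable: (1), (2) and (3) already determine QA: by the law of cosines QA² = 4² + 2² − 2·4·2·cos(150°) = 33.86, so QA ≈ 5.82, which contradicts (4) QA = 10. No planar figure meets all of them, so nothing further can be derived.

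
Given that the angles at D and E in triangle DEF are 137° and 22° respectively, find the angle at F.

angle F = 180 - 137 - 22 = 21 degrees.

21 degrees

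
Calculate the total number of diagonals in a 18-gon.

Total line segments between 18 vertices = C(18,2) = 153.
Subtract the 18 sides: 153 - 18 = 135 diagonals.

135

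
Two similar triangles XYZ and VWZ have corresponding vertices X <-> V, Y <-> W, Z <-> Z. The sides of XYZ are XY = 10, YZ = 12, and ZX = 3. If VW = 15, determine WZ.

Since the triangles are similar, the ratio of corresponding sides is constant.
Scale factor k = VW / XY = 15 / 10 = 3/2
WZ = k * YZ = 3/2 * 12 = 18

18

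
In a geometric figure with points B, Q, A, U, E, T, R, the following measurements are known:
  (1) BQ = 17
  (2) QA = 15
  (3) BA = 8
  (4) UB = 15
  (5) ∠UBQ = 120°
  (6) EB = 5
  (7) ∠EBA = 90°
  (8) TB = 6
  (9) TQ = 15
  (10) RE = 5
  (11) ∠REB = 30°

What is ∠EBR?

Step 1: By the law of cosines on triangle BER: BR² = 5² + 5² − 2·5·5·cos(30°) = 6.7, so BR ≈ 2.59.
Step 2: By the inverse law of cosines on triangle EBR: cos(∠EBR) = (5² + 2.59² − 5²) / (2·5·2.59) = 6.7/25.88 = 0.2588, so ∠EBR = 75°.

Therefore, the measure of angle ∠EBR = 75°.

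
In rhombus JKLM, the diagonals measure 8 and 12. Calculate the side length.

The diagonals of a rhombus bisect each other at right angles.
Half-diagonals: 8/2 = 4 and 12/2 = 6
side = sqrt(4^2 + 6^2)
side = sqrt(16 + 36)
side = sqrt(52) = 2*sqrt(13)

2*sqrt(13)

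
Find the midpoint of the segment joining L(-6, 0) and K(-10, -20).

The midpoint is the average of the coordinates:
x: (-6 + -10)/2 = -8
y: (0 + -20)/2 = -10
Midpoint = (-8, -10)

(-8, -10)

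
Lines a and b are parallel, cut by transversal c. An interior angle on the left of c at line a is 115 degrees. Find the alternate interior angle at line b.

Alternate interior angles lie on opposite sides of the transversal, between the parallel lines.
By the alternate interior angle theorem, they are equal: 115 degrees.

115 degrees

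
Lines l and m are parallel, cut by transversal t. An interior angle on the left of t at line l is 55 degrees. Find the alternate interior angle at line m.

Alternate interior angles lie on opposite sides of the transversal, between the parallel lines.
By the alternate interior angle theorem, they are equal: 55 degrees.

55 degrees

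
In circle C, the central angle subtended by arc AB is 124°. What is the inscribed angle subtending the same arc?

An inscribed angle intercepts an arc from a point on the circle, while the central angle intercepts the same arc from the center.
The inscribed angle is always half the central angle: 124° / 2 = 62°.

62°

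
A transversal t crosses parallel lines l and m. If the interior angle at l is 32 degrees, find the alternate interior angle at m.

Alternate interior angles lie on opposite sides of the transversal, between the parallel lines.
By the alternate interior angle theorem, they are equal: 32 degrees.

32 degrees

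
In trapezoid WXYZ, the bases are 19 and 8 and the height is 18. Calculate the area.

A trapezoid's area equals the midsegment times the height.
The midsegment is (19 + 8) / 2 = 27/2.
Area = 27/2 * 18 = 243.

243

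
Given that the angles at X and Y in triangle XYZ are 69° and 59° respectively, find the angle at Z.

angle Z = 180 - 69 - 59 = 52 degrees.

52 degrees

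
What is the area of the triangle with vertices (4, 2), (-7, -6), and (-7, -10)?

Using the Shoelace formula for a triangle:
Area = (1/2)|x0(y1 - y2) + x1(y2 - y0) + x2(y0 - y1)|
Area = (1/2)|4(-6 - -10) + -7(-10 - 2) + -7(2 - -6)|
Area = (1/2)|16 + 84 + -56|
Area = (1/2)|44|
Area = (1/2)(44)
Area = 22

22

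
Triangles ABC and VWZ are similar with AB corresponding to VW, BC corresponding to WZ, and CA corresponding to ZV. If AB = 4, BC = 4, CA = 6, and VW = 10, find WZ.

Similar triangles have proportional sides. Setting up the proportion:
VW / AB = WZ / BC
10 / 4 = WZ / 4
WZ = 4 * 10 / 4 = 10.

10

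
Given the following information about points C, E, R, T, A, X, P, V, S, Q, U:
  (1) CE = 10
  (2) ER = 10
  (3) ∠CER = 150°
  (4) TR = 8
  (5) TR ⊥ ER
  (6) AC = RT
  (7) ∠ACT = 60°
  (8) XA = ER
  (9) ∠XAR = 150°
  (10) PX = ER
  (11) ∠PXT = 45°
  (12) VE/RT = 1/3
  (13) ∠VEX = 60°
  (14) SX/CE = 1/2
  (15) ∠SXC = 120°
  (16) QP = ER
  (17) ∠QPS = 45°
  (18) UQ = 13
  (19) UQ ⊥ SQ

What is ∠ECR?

Step 1: By the law of cosines on triangle CER: CR² = 10² + 10² − 2·10·10·cos(150°) = 373.21, so CR ≈ 19.32.
Step 2: By the inverse law of cosines on triangle ECR: cos(∠ECR) = (10² + 19.32² − 10²) / (2·10·19.32) = 373.21/386.37 = 0.9659, so ∠ECR = 15°.

Therefore, the measure of angle ∠ECR = 15°.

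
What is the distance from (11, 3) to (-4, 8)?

d = sqrt((-4 - 11)^2 + (8 - 3)^2)
d = sqrt(-15^2 + 5^2)
d = sqrt(225 + 25)
d = sqrt(250) = 5*sqrt(10)

5*sqrt(10)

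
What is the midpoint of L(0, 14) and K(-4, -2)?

The midpoint is the point halfway along the segment.
Move half the horizontal distance: 0 + (-4 - 0)/2 = 0 + -4/2 = -2
Move half the vertical distance: 14 + (-2 - 14)/2 = 14 + -16/2 = 6
Midpoint = (-2, 6)

(-2, 6)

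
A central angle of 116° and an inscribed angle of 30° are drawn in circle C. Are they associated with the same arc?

By the inscribed angle theorem, the inscribed angle for a central angle of 116° should be 116° / 2 = 58°.
The given inscribed angle is 30°, which does not equal 58°.
Therefore, no, they do not correspond to the same arc.

No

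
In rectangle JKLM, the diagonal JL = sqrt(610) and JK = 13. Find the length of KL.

The diagonal of a rectangle forms a right triangle with the two sides.
Rearranging the Pythagorean theorem: missing side = sqrt(d^2 - known^2).
= sqrt(610 - 169) = sqrt(441) = 21.

21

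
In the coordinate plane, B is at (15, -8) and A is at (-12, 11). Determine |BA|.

d = sqrt((-27)^2 + (19)^2) = sqrt(1090)

sqrt(1090)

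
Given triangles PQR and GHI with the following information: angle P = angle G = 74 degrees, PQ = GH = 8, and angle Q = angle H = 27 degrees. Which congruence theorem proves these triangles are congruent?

The given information matches ASA: Two pairs of corresponding angles and the included side are equal (Angle-Side-Angle).

ASA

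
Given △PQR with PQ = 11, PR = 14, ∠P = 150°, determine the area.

Area = (1/2) * PQ * PR * sin(P)
Area = (1/2) * 11 * 14 * sin(150°)
Area = (1/2) * 11 * 14 * 1/2
Area = 77/2

77/2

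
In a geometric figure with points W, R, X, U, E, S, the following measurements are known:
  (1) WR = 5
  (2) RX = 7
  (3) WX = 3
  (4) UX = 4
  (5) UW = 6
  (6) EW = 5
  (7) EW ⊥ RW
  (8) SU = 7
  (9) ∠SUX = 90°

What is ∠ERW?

Step 1: By the law of cosines on triangle RWE: RE² = 5² + 5² − 2·5·5·cos(90°) = 50, so RE = 5·√2.
Step 2: By the inverse law of cosines on triangle ERW: cos(∠ERW) = ((5·√2)² + 5² − 5²) / (2·5·√2·5) = 50/70.71 = 0.7071, so ∠ERW = 45°.

Therefore, the measure of angle ∠ERW = 45°.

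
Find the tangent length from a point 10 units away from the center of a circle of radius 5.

Let T be the point of tangency. Then QT ⊥ AT (radius ⊥ tangent).
In right triangle QTA: QA² = QT² + AT²
10² = 5² + AT²
AT² = 75, AT = 5*sqrt(3)

5*sqrt(3)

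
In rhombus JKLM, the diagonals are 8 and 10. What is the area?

Area of a rhombus = (d1 * d2) / 2
Area = (8 * 10) / 2
Area = 80 / 2
Area = 40

40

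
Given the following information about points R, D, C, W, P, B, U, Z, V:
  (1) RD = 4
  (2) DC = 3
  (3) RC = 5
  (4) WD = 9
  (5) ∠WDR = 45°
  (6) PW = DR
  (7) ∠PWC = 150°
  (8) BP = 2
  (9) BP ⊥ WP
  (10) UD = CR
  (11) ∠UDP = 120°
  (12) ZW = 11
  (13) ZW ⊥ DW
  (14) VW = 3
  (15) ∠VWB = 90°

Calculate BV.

From the given relations: PW = DR = 4.
Step 1: By the law of cosines on triangle BPW: BW² = 2² + 4² − 2·2·4·cos(90°) = 20, so BW = 2·√5.
Step 2: By the law of cosines on triangle BWV: BV² = (2·√5)² + 3² − 2·2·√5·3·cos(90°) = 29, so BV = √29.

Therefore, the length of BV = √29.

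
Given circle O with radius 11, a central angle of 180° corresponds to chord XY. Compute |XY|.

Chord length = 2r sin(θ/2)
= 2 × 11 × sin(180°/2)
= 2 × 11 × sin(90°)
= 22

22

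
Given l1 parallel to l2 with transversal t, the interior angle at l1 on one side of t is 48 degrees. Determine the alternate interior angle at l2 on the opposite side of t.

Alternate interior angles are equal: 48 degrees.

48 degrees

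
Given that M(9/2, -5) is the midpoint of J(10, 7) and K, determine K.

Using the midpoint formula: M = ((x1 + x2)/2, (y1 + y2)/2)
We know M = (9/2, -5) and J = (10, 7)
For x: 9/2 = (10 + x2)/2, so x2 = 2*9/2 - 10 = -1
For y: -5 = (7 + y2)/2, so y2 = 2*-5 - 7 = -17
K = (-1, -17)

(-1, -17)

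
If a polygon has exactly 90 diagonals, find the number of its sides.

Using d = n(n - 3)/2, we solve 90 = n(n - 3)/2.
So n(n - 3) = 180.
Testing n = 15: 15 * 12 = 180 = 180. Correct.
The polygon has 15 sides.

15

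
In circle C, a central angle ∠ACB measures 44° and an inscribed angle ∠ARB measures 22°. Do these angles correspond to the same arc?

By the inscribed angle theorem, if both angles subtend the same arc, the inscribed angle must be half the central angle.
Half of 44° = 22°, which equals the given inscribed angle of 22°.
Therefore, yes, they correspond to the same arc.

Yes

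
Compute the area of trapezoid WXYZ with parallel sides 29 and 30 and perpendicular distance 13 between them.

A trapezoid's area equals the midsegment times the height.
The midsegment is (29 + 30) / 2 = 59/2.
Area = 59/2 * 13 = 767/2.

767/2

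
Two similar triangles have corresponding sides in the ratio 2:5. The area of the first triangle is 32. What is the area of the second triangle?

Area ratio = (2/5)^2 = 4/25. Area of the second triangle = 32 * 25/4 = 200.

200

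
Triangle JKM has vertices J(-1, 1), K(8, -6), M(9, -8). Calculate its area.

Shoelace: Area = (1/2)|-1(-6--8) + 8(-8-1) + 9(1--6)| = (1/2)(11) = 11/2

11/2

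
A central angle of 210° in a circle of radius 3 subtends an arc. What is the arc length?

Arc length = 2π(3)(7/12) = 7*pi/2

7*pi/2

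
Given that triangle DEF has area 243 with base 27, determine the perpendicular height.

Area = (1/2) * base * height
height = 2 * Area / base
height = 2 * 243 / 27
height = 486 / 27
height = 18

18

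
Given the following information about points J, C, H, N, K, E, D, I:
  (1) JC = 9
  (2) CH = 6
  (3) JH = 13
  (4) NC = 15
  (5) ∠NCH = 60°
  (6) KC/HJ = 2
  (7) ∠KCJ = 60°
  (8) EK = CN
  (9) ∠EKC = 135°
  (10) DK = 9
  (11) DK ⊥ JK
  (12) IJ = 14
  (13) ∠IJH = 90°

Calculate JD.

From the given relations: KC = 2·HJ = 2·13 = 26.
Step 1: By the law of cosines on triangle JCK: JK² = 9² + 26² − 2·9·26·cos(60°) = 523, so JK ≈ 22.87.
Step 2: By the law of cosines on triangle JKD: JD² = 22.87² + 9² − 2·22.87·9·cos(90°) = 604, so JD = 2·√151.

Therefore, the length of JD = 2·√151.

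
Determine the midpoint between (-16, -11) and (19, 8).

M = ((x₁ + x₂)/2, (y₁ + y₂)/2)
= ((-16 + 19)/2, (-11 + 8)/2)
= (3/2, -3/2) = (3/2, -3/2)

(3/2, -3/2)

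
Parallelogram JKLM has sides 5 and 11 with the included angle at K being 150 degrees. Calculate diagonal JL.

Using the law of cosines:
d^2 = 5^2 + 11^2 - 2(5)(11)cos(150 degrees)
d^2 = 25 + 121 - 110*-sqrt(3)/2
d^2 = 55*sqrt(3) + 146
d = sqrt(55*sqrt(3) + 146)

sqrt(55*sqrt(3) + 146)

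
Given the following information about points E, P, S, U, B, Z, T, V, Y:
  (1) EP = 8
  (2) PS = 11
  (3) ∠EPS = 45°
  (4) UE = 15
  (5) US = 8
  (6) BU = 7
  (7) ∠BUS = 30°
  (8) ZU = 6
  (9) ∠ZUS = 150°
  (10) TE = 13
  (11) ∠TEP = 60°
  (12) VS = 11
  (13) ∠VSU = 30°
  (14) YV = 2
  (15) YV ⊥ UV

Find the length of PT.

Step 1: By the law of cosines on triangle PET: PT² = 8² + 13² − 2·8·13·cos(60°) = 129, so PT = √129.

Therefore, the length of PT = √129.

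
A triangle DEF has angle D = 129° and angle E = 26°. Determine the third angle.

By the triangle angle sum property, the three interior angles of any triangle add up to 180°.
We know angle D = 129° and angle E = 26°, so their sum is 155°.
Therefore angle F = 180° - 155° = 25°.

25 degrees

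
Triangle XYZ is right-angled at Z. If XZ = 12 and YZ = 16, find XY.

XY = sqrt(12^2 + 16^2) = sqrt(400) = 20

20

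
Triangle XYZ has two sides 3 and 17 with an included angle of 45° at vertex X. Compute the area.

When two sides and the included angle are known, the area formula is (1/2)ab sin(C).
The height from one side to the opposite vertex is 17 sin(45°) = 17*sqrt(2)/2.
Area = (1/2) * 3 * 17*sqrt(2)/2 = 51*sqrt(2)/4.

51*sqrt(2)/4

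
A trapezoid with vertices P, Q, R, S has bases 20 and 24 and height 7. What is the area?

Area = (20 + 24) * 7 / 2 = 308 / 2 = 154

154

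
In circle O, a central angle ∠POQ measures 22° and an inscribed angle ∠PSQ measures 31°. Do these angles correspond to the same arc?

By the inscribed angle theorem, the inscribed angle for a central angle of 22° should be 22° / 2 = 11°.
The given inscribed angle is 31°, which does not equal 11°.
Therefore, no, they do not correspond to the same arc.

No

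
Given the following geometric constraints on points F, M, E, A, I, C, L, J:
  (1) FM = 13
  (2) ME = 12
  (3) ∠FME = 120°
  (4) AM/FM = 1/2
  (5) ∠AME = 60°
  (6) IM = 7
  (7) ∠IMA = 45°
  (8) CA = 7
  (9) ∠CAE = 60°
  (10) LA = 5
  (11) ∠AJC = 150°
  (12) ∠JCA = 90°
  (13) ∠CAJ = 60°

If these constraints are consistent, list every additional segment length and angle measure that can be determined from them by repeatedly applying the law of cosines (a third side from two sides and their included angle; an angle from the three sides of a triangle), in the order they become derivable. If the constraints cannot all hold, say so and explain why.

These constraints are not satisfiable: (11), (12) and (13) are the three interior angles of triangle AJC, which must sum to 180°, but 150° + 90° + 60° = 300°. No planar figure meets all of them, so nothing further can be derived.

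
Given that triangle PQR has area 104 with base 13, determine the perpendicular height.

height = 2 * 104 / 13 = 16

16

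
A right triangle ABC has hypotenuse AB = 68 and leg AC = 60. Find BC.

By the Pythagorean theorem: BC^2 = AB^2 - AC^2
BC^2 = 68^2 - 60^2 = 4624 - 3600 = 1024
BC = sqrt(1024) = 32

32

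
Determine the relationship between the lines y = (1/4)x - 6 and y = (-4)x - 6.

Slope of line 1: m1 = 1/4
Slope of line 2: m2 = -4
m1 * m2 = -1, so perpendicular.

Perpendicular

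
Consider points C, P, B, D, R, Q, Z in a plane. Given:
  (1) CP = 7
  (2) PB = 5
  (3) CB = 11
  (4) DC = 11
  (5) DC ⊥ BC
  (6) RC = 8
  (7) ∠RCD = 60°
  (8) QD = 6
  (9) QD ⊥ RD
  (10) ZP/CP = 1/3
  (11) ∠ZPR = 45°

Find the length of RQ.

Step 1: By the law of cosines on triangle DCR: DR² = 11² + 8² − 2·11·8·cos(60°) = 97, so DR = √97.
Step 2: By the law of cosines on triangle RDQ: RQ² = √97² + 6² − 2·√97·6·cos(90°) = 133, so RQ = √133.

Therefore, the length of RQ = √133.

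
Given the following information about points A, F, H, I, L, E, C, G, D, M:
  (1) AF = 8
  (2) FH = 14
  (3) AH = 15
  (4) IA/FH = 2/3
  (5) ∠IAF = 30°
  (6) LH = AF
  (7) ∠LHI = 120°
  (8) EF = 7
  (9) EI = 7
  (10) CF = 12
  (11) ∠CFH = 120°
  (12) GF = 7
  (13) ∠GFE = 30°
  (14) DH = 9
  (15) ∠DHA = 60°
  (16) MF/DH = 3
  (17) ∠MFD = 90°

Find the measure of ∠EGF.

Step 1: By the law of cosines on triangle GFE: GE² = 7² + 7² − 2·7·7·cos(30°) = 13.13, so GE ≈ 3.62.
Step 2: By the inverse law of cosines on triangle EGF: cos(∠EGF) = (3.62² + 7² − 7²) / (2·3.62·7) = 13.13/50.73 = 0.2588, so ∠EGF = 75°.

Therefore, the measure of angle ∠EGF = 75°.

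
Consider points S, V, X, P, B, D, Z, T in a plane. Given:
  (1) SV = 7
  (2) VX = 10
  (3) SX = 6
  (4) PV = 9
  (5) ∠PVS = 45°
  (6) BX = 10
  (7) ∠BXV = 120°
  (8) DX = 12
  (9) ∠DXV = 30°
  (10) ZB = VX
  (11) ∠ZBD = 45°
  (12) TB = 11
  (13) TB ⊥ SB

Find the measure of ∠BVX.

Step 1: By the law of cosines on triangle VXB: VB² = 10² + 10² − 2·10·10·cos(120°) = 300, so VB = 10·√3.
Step 2: By the inverse law of cosines on triangle BVX: cos(∠BVX) = ((10·√3)² + 10² − 10²) / (2·10·√3·10) = 300/346.41 = 0.866, so ∠BVX = 30°.

Therefore, the measure of angle ∠BVX = 30°.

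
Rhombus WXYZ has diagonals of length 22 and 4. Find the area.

Area = (22 * 4) / 2 = 88 / 2 = 44

44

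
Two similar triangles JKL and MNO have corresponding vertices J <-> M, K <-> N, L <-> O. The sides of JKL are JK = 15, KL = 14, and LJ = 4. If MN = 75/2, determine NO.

k = 75/2/15 = 5/2. NO = 5/2 * 14 = 35.

35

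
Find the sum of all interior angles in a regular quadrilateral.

The sum of interior angles of an n-sided polygon is (n - 2) * 180.
For n = 4: (4 - 2) * 180 = 2 * 180 = 360 degrees.

360 degrees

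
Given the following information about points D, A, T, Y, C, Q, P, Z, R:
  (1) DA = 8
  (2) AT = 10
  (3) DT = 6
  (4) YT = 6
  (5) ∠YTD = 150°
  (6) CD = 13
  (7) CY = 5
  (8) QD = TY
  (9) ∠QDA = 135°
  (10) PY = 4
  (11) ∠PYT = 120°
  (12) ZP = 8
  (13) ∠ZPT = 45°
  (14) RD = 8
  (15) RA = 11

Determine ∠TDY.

Step 1: By the law of cosines on triangle DTY: DY² = 6² + 6² − 2·6·6·cos(150°) = 134.35, so DY ≈ 11.59.
Step 2: By the inverse law of cosines on triangle TDY: cos(∠TDY) = (6² + 11.59² − 6²) / (2·6·11.59) = 134.35/139.09 = 0.9659, so ∠TDY = 15°.

Therefore, the measure of angle ∠TDY = 15°.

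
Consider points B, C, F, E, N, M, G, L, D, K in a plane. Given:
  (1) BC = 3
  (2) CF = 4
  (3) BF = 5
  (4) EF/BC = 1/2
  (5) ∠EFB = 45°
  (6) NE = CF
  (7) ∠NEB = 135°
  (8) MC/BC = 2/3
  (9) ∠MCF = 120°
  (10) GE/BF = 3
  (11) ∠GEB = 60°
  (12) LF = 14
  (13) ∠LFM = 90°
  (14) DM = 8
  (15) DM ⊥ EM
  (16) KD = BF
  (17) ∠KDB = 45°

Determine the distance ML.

From the given relations: MC = 2/3·BC = 2/3·3 = 2.
Step 1: By the law of cosines on triangle FCM: FM² = 4² + 2² − 2·4·2·cos(120°) = 28, so FM = 2·√7.
Step 2: By the law of cosines on triangle MFL: ML² = (2·√7)² + 14² − 2·2·√7·14·cos(90°) = 224, so ML = 4·√14.

Therefore, the length of ML = 4·√14.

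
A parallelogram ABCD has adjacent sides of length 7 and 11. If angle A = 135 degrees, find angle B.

Opposite sides of a parallelogram are parallel, so consecutive angles form co-interior angles on a transversal.
Co-interior angles sum to 180°, giving angle B = 180 - 135 = 45 degrees.

45 degrees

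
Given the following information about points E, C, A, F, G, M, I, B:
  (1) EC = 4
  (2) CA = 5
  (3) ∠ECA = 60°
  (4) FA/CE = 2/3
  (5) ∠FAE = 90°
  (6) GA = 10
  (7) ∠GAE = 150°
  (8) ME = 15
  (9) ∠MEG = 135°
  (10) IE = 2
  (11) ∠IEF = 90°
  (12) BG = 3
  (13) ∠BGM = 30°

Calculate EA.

Step 1: By the law of cosines on triangle ECA: EA² = 4² + 5² − 2·4·5·cos(60°) = 21, so EA = √21.

Therefore, the length of EA = √21.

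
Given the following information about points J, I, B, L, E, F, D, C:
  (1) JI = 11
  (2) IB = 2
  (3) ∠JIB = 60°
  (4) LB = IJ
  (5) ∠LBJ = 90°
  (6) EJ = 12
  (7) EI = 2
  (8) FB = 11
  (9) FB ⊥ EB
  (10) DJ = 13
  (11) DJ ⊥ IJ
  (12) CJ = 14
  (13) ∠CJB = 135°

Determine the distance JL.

From the given relations: LB = IJ = 11.
Step 1: By the law of cosines on triangle BIJ: BJ² = 2² + 11² − 2·2·11·cos(60°) = 103, so BJ = √103.
Step 2: By the law of cosines on triangle JBL: JL² = √103² + 11² − 2·√103·11·cos(90°) = 224, so JL = 4·√14.

Therefore, the length of JL = 4·√14.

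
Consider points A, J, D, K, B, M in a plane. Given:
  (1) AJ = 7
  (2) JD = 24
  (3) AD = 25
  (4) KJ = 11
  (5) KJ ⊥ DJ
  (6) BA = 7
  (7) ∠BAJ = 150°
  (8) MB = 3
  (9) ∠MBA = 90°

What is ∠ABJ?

Step 1: By the law of cosines on triangle BAJ: BJ² = 7² + 7² − 2·7·7·cos(150°) = 182.87, so BJ ≈ 13.52.
Step 2: By the inverse law of cosines on triangle ABJ: cos(∠ABJ) = (7² + 13.52² − 7²) / (2·7·13.52) = 182.87/189.32 = 0.9659, so ∠ABJ = 15°.

Therefore, the measure of angle ∠ABJ = 15°.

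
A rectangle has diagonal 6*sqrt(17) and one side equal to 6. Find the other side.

Using the Pythagorean theorem: d^2 = a^2 + b^2
b^2 = d^2 - a^2
b^2 = 612 - 36
b^2 = 576
b = sqrt(576) = 24

24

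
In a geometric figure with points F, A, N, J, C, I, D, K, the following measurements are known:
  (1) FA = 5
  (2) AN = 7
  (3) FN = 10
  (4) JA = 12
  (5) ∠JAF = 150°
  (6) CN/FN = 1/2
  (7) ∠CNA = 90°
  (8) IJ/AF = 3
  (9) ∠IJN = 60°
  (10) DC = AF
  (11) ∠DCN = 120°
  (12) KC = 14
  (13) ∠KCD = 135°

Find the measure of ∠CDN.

From the given relations: DC = AF = 5; CN = 1/2·FN = 1/2·10 = 5.
Step 1: By the law of cosines on triangle DCN: DN² = 5² + 5² − 2·5·5·cos(120°) = 75, so DN = 5·√3.
Step 2: By the inverse law of cosines on triangle CDN: cos(∠CDN) = (5² + (5·√3)² − 5²) / (2·5·5·√3) = 75/86.6 = 0.866, so ∠CDN = 30°.

Therefore, the measure of angle ∠CDN = 30°.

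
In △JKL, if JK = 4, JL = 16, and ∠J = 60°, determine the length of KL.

By the law of cosines: KL^2 = JK^2 + JL^2 - 2*JK*JL*cos(J)
KL^2 = 4^2 + 16^2 - 2*4*16*cos(60°)
KL^2 = 16 + 256 - 128*(1/2)
KL^2 = 208
KL = 4*sqrt(13)

4*sqrt(13)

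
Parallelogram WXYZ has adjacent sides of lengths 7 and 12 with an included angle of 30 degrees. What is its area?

Area = a * b * sin(theta)
Area = 7 * 12 * sin(30 degrees)
Area = 84 * 1/2
Area = 42

42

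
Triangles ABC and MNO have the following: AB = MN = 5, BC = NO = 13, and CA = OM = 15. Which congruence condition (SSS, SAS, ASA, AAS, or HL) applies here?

The given information matches SSS: All three pairs of corresponding sides are equal (Side-Side-Side).

SSS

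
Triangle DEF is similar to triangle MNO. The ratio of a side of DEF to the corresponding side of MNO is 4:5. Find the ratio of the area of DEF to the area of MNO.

Area ratio = (side ratio)^2 = (4/5)^2 = 16:25.

16:25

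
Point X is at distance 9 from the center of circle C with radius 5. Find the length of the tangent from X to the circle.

tangent = √(d² - r²) = √(9² - 5²) = √(81 - 25) = √56 = 2*sqrt(14)

2*sqrt(14)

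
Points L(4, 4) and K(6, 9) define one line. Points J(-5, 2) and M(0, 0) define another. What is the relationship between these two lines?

Slope of line 1: m1 = (9 - 4)/(6 - 4) = 5/2 = 5/2
Slope of line 2: m2 = (0 - 2)/(0 - -5) = -2/5 = -2/5
m1 * m2 = (5/2) * (-2/5) = -1 = -1, so the lines are perpendicular.

Perpendicular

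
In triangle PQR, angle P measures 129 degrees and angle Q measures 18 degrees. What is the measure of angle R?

By the triangle angle sum property, the three interior angles of any triangle add up to 180°.
We know angle P = 129° and angle Q = 18°, so their sum is 147°.
Therefore angle R = 180° - 147° = 33°.

33 degrees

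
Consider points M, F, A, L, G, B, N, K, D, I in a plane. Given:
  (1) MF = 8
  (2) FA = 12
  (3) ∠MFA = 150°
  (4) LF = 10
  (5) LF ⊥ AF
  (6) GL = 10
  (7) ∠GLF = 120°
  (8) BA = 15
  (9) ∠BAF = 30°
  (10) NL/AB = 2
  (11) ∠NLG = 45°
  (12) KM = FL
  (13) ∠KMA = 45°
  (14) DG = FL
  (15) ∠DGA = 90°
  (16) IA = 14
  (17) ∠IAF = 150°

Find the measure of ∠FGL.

Step 1: By the law of cosines on triangle GLF: GF² = 10² + 10² − 2·10·10·cos(120°) = 300, so GF = 10·√3.
Step 2: By the inverse law of cosines on triangle FGL: cos(∠FGL) = ((10·√3)² + 10² − 10²) / (2·10·√3·10) = 300/346.41 = 0.866, so ∠FGL = 30°.

Therefore, the measure of angle ∠FGL = 30°.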